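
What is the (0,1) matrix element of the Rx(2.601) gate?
-0.9637i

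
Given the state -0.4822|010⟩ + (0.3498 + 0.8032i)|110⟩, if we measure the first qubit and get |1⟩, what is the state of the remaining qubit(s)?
(0.3993 + 0.9168i)|10⟩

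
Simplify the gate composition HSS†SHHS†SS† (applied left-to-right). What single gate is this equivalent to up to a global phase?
H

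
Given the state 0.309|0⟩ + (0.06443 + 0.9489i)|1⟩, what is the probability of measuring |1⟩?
0.9046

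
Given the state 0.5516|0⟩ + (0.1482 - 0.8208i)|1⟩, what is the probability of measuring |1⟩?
0.6957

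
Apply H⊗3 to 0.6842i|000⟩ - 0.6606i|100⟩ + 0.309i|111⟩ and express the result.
0.1176i|000⟩ - 0.1009i|001⟩ - 0.1009i|010⟩ + 0.1176i|011⟩ + 0.3662i|100⟩ + 0.5847i|101⟩ + 0.5847i|110⟩ + 0.3662i|111⟩

H⊗3 gives amp(|y⟩) = (1/2√2) Σ_x (−1)^(x·y) amp(|x⟩), where x·y is the number of positions in which both x and y have a 1.
|000⟩: (0.6842i - 0.6606i + 0.309i)/(2√2) = 0.1176i
|001⟩: (0.6842i - 0.6606i - 0.309i)/(2√2) = -0.1009i
|010⟩: (0.6842i - 0.6606i - 0.309i)/(2√2) = -0.1009i
|011⟩: (0.6842i - 0.6606i + 0.309i)/(2√2) = 0.1176i
|100⟩: (0.6842i + 0.6606i - 0.309i)/(2√2) = 0.3662i
|101⟩: (0.6842i + 0.6606i + 0.309i)/(2√2) = 0.5847i
|110⟩: (0.6842i + 0.6606i + 0.309i)/(2√2) = 0.5847i
|111⟩: (0.6842i + 0.6606i - 0.309i)/(2√2) = 0.3662i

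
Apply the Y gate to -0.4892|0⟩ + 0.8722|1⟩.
-0.8722i|0⟩ - 0.4892i|1⟩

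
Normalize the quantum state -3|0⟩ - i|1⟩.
-0.9487|0⟩ - 0.3162i|1⟩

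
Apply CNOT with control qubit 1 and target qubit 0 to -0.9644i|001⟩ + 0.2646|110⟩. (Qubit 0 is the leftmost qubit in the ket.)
-0.9644i|001⟩ + 0.2646|010⟩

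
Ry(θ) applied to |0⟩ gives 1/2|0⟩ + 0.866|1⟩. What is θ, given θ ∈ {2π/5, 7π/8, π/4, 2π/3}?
2π/3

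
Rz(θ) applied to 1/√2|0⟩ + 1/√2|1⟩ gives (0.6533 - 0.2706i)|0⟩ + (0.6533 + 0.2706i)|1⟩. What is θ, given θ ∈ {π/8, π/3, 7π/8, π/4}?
π/4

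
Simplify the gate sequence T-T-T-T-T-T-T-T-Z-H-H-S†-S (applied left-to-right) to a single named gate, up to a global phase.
Z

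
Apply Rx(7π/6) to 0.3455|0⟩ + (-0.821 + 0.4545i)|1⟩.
(0.3496 + 0.793i)|0⟩ + (0.2125 - 0.4514i)|1⟩

Rx(7π/6) = [[cos(θ/2), −i·sin(θ/2)], [−i·sin(θ/2), cos(θ/2)]]; θ = 7π/6, cos(θ/2) ≈ -0.258819, sin(θ/2) ≈ 0.965926.
With a = amp(|0⟩) = 0.3455 and b = amp(|1⟩) = (-0.821 + 0.4545i):
new amp(|0⟩) = (-0.258819)·a + (-0.965926i)·b = (0.3496 + 0.793i)
new amp(|1⟩) = (-0.965926i)·a + (-0.258819)·b = (0.2125 - 0.4514i)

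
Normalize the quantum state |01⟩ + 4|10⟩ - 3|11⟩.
0.1961|01⟩ + 0.7845|10⟩ - 0.5883|11⟩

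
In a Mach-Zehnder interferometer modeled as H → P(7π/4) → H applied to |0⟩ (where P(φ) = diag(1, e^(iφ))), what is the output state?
(0.8536 - (1/√8)i)|0⟩ + (0.1464 + (1/√8)i)|1⟩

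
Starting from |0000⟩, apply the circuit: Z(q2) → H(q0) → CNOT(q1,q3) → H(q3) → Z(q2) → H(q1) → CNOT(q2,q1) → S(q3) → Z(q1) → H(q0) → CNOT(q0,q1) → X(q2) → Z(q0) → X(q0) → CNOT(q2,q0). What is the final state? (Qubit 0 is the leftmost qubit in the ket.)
1/2|0010⟩ + (1/2)i|0011⟩ - 1/2|0110⟩ - (1/2)i|0111⟩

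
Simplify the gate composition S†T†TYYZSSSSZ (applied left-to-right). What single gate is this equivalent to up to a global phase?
S†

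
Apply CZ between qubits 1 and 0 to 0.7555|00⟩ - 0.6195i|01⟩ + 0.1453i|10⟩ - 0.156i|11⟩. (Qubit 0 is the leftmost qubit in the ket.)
0.7555|00⟩ - 0.6195i|01⟩ + 0.1453i|10⟩ + 0.156i|11⟩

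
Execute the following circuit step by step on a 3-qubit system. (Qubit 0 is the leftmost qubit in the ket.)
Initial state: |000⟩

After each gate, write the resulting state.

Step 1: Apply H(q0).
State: 1/√2|000⟩ + 1/√2|100⟩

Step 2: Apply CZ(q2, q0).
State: 1/√2|000⟩ + 1/√2|100⟩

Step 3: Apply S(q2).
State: 1/√2|000⟩ + 1/√2|100⟩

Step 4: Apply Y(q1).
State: (1/√2)i|010⟩ + (1/√2)i|110⟩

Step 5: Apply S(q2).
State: (1/√2)i|010⟩ + (1/√2)i|110⟩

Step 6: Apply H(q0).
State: i|010⟩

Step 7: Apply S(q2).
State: i|010⟩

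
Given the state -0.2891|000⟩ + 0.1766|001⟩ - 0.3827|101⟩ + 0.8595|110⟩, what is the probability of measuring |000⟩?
0.08358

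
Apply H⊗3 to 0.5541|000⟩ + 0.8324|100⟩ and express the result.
0.4902|000⟩ + 0.4902|001⟩ + 0.4902|010⟩ + 0.4902|011⟩ - 0.09839|100⟩ - 0.09839|101⟩ - 0.09839|110⟩ - 0.09839|111⟩

H⊗3 gives amp(|y⟩) = (1/2√2) Σ_x (−1)^(x·y) amp(|x⟩), where x·y is the number of positions in which both x and y have a 1.
|000⟩: (0.5541 + 0.8324)/(2√2) = 0.4902
|001⟩: (0.5541 + 0.8324)/(2√2) = 0.4902
|010⟩: (0.5541 + 0.8324)/(2√2) = 0.4902
|011⟩: (0.5541 + 0.8324)/(2√2) = 0.4902
|100⟩: (0.5541 - 0.8324)/(2√2) = -0.09839
|101⟩: (0.5541 - 0.8324)/(2√2) = -0.09839
|110⟩: (0.5541 - 0.8324)/(2√2) = -0.09839
|111⟩: (0.5541 - 0.8324)/(2√2) = -0.09839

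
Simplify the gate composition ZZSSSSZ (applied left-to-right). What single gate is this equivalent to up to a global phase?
Z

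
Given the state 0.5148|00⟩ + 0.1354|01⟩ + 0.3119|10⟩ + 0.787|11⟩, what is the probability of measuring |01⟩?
0.01833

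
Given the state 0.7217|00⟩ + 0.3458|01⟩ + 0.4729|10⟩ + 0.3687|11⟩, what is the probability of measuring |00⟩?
0.5209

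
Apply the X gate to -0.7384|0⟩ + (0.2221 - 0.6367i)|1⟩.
(0.2221 - 0.6367i)|0⟩ - 0.7384|1⟩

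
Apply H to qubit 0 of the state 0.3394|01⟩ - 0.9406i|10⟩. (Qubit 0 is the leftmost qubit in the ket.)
-0.6651i|00⟩ + 0.24|01⟩ + 0.6651i|10⟩ + 0.24|11⟩

H on qubit 0 mixes each pair of kets that differ only in qubit 0: amplitudes (a, b) of (|…0…⟩, |…1…⟩) become ((a + b)/√2, (a − b)/√2). Kets absent from the input have amplitude 0.
(|00⟩, |10⟩): (a, b) = (0, -0.9406i) → (-0.6651i, 0.6651i)
(|01⟩, |11⟩): (a, b) = (0.3394, 0) → (0.24, 0.24)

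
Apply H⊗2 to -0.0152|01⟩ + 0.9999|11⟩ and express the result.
0.4924|00⟩ - 0.4924|01⟩ - 0.5076|10⟩ + 0.5076|11⟩

H⊗2 gives amp(|y⟩) = (1/2) Σ_x (−1)^(x·y) amp(|x⟩), where x·y is the number of positions in which both x and y have a 1.
|00⟩: (-0.0152 + 0.9999)/2 = 0.4924
|01⟩: (0.0152 - 0.9999)/2 = -0.4924
|10⟩: (-0.0152 - 0.9999)/2 = -0.5076
|11⟩: (0.0152 + 0.9999)/2 = 0.5076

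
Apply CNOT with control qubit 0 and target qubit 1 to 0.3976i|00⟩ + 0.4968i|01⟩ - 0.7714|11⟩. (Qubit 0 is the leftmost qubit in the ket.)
0.3976i|00⟩ + 0.4968i|01⟩ - 0.7714|10⟩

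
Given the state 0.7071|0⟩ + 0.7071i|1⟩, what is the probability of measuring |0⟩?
0.5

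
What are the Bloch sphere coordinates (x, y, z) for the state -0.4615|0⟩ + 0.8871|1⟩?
(-0.8188, 0, -0.574)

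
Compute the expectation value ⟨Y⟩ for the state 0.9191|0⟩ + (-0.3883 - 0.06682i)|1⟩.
-0.1228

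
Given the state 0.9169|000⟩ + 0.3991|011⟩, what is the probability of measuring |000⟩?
0.8407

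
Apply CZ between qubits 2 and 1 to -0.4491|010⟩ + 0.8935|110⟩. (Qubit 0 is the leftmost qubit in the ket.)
-0.4491|010⟩ + 0.8935|110⟩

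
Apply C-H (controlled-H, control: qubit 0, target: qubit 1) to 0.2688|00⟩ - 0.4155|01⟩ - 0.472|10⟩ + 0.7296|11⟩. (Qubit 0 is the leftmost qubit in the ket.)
0.2688|00⟩ - 0.4155|01⟩ + 0.1822|10⟩ - 0.8497|11⟩

C-H leaves the control-|0⟩ kets |00⟩, |01⟩ unchanged and applies H to qubit 1 on the control-|1⟩ pair (|10⟩, |11⟩).
H = [[1/√2, 1/√2], [1/√2, -1/√2]].
With a = amp(|10⟩) = -0.472 and b = amp(|11⟩) = 0.7296:
new amp(|10⟩) = (1/√2)·a + (1/√2)·b = 0.1822
new amp(|11⟩) = (1/√2)·a + (-1/√2)·b = -0.8497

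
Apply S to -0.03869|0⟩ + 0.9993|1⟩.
-0.03869|0⟩ + 0.9993i|1⟩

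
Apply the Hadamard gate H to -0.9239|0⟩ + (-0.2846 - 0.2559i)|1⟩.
(-0.8545 - 0.1809i)|0⟩ + (-0.4521 + 0.1809i)|1⟩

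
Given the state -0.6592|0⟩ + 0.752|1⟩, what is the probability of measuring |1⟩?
0.5655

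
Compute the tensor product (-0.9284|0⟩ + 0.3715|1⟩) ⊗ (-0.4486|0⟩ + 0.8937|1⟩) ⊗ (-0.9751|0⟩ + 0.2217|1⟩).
-0.4061|000⟩ + 0.09233|001⟩ + 0.8091|010⟩ - 0.1839|011⟩ + 0.1625|100⟩ - 0.03695|101⟩ - 0.3237|110⟩ + 0.07361|111⟩

amp(|b₁b₂…⟩) = product of the factor amplitudes for bits b₁, b₂, …; only kets whose every factor amplitude is nonzero survive.
|000⟩: (-0.9284)(-0.4486)(-0.9751) = -0.4061
|001⟩: (-0.9284)(-0.4486)(0.2217) = 0.09233
|010⟩: (-0.9284)(0.8937)(-0.9751) = 0.8091
|011⟩: (-0.9284)(0.8937)(0.2217) = -0.1839
|100⟩: (0.3715)(-0.4486)(-0.9751) = 0.1625
|101⟩: (0.3715)(-0.4486)(0.2217) = -0.03695
|110⟩: (0.3715)(0.8937)(-0.9751) = -0.3237
|111⟩: (0.3715)(0.8937)(0.2217) = 0.07361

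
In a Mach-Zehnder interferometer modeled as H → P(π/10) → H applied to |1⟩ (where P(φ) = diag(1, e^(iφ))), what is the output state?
(0.02447 - 0.1545i)|0⟩ + (0.9755 + 0.1545i)|1⟩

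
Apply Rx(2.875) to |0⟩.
0.1329|0⟩ - 0.9911i|1⟩

Rx(2.875) = [[cos(θ/2), −i·sin(θ/2)], [−i·sin(θ/2), cos(θ/2)]]; θ = 2.875, cos(θ/2) ≈ 0.132902, sin(θ/2) ≈ 0.991129.
With a = amp(|0⟩) = 1 and b = amp(|1⟩) = 0:
new amp(|0⟩) = (0.132902)·a + (-0.991129i)·b = 0.1329
new amp(|1⟩) = (-0.991129i)·a + (0.132902)·b = -0.9911i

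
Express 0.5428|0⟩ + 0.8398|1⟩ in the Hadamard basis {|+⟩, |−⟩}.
0.9776|+⟩ - 0.21|−⟩

With |ψ⟩ = α|0⟩ + β|1⟩, the Hadamard-basis coefficients are ⟨+|ψ⟩ = (α + β)/√2 and ⟨−|ψ⟩ = (α − β)/√2.
Here α = 0.5428, β = 0.8398: (α + β)/√2 = 0.9776, (α − β)/√2 = -0.21.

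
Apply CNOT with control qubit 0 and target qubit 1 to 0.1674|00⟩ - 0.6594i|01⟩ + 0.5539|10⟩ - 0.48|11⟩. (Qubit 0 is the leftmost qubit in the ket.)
0.1674|00⟩ - 0.6594i|01⟩ - 0.48|10⟩ + 0.5539|11⟩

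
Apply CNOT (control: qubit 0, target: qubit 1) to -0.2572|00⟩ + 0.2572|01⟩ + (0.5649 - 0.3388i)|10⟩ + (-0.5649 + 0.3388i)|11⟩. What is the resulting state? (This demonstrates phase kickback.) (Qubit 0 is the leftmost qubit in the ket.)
-0.2572|00⟩ + 0.2572|01⟩ + (-0.5649 + 0.3388i)|10⟩ + (0.5649 - 0.3388i)|11⟩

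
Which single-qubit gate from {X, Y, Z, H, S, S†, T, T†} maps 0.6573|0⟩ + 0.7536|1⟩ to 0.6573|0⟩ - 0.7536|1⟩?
Z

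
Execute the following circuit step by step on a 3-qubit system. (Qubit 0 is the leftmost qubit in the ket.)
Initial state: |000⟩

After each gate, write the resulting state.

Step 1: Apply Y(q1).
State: i|010⟩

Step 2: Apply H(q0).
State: (1/√2)i|010⟩ + (1/√2)i|110⟩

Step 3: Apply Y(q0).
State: 1/√2|010⟩ - 1/√2|110⟩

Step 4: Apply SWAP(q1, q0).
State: 1/√2|100⟩ - 1/√2|110⟩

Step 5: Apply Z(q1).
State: 1/√2|100⟩ + 1/√2|110⟩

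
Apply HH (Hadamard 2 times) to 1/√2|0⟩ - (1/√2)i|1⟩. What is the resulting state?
1/√2|0⟩ - (1/√2)i|1⟩

H² = I, so an even number of Hadamards cancels: H^2 = I and the state is unchanged.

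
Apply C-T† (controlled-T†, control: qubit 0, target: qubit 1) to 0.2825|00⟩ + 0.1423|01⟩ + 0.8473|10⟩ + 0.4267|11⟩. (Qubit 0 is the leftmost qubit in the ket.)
0.2825|00⟩ + 0.1423|01⟩ + 0.8473|10⟩ + (0.3017 - 0.3017i)|11⟩

C-T† leaves the control-|0⟩ kets |00⟩, |01⟩ unchanged and applies T† to qubit 1 on the control-|1⟩ pair (|10⟩, |11⟩).
T† = [[1, 0], [0, (1/√2 - (1/√2)i)]].
With a = amp(|10⟩) = 0.8473 and b = amp(|11⟩) = 0.4267:
new amp(|10⟩) = (1)·a = 0.8473
new amp(|11⟩) = (1/√2 - (1/√2)i)·b = (0.3017 - 0.3017i)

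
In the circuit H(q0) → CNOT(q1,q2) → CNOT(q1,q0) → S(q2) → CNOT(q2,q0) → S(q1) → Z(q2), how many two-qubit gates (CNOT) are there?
3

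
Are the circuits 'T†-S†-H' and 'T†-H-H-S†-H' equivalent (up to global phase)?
Yes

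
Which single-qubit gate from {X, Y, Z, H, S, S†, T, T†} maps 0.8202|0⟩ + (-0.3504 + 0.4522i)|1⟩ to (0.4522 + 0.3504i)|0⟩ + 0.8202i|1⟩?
Y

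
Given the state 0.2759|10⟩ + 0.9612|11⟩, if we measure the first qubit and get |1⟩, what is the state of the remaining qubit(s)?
0.2759|0⟩ + 0.9612|1⟩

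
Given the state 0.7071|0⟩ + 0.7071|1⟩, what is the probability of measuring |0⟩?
0.5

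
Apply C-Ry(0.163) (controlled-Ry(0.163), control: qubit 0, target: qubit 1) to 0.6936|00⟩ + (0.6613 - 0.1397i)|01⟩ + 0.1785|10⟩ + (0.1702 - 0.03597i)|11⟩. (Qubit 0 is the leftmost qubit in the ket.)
0.6936|00⟩ + (0.6613 - 0.1397i)|01⟩ + (0.1641 + 0.002928i)|10⟩ + (0.1842 - 0.03585i)|11⟩

C-Ry(0.163) leaves the control-|0⟩ kets |00⟩, |01⟩ unchanged and applies Ry(0.163) to qubit 1 on the control-|1⟩ pair (|10⟩, |11⟩).
Ry(0.163) = [[cos(θ/2), −sin(θ/2)], [sin(θ/2), cos(θ/2)]]; θ = 0.163, cos(θ/2) ≈ 0.996681, sin(θ/2) ≈ 0.0814098.
With a = amp(|10⟩) = 0.1785 and b = amp(|11⟩) = (0.1702 - 0.03597i):
new amp(|10⟩) = (0.996681)·a + (-0.0814098)·b = (0.1641 + 0.002928i)
new amp(|11⟩) = (0.0814098)·a + (0.996681)·b = (0.1842 - 0.03585i)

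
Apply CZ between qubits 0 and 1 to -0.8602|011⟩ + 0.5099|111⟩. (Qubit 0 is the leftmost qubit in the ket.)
-0.8602|011⟩ - 0.5099|111⟩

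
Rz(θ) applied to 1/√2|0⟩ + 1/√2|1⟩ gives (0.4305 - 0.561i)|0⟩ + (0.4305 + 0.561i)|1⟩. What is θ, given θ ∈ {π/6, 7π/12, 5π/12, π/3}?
7π/12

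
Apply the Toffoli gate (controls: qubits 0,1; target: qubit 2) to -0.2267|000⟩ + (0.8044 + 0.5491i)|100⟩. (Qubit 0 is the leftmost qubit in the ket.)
-0.2267|000⟩ + (0.8044 + 0.5491i)|100⟩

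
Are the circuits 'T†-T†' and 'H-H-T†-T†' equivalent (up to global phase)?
Yes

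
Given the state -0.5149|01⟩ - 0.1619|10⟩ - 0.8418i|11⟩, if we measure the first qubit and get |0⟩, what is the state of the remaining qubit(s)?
-|1⟩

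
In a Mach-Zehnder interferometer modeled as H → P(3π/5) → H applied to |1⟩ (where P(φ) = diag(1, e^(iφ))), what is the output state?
(0.6545 - 0.4755i)|0⟩ + (0.3455 + 0.4755i)|1⟩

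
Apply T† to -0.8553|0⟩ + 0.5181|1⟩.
-0.8553|0⟩ + (0.3664 - 0.3664i)|1⟩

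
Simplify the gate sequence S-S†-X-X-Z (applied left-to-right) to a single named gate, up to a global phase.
Z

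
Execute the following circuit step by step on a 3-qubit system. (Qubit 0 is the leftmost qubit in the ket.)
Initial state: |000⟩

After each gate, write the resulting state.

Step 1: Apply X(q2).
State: |001⟩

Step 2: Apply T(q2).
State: (1/√2 + (1/√2)i)|001⟩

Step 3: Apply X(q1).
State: (1/√2 + (1/√2)i)|011⟩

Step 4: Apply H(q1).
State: (1/2 + (1/2)i)|001⟩ + (-1/2 - (1/2)i)|011⟩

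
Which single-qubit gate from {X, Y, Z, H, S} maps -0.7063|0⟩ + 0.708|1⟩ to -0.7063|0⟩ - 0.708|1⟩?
Z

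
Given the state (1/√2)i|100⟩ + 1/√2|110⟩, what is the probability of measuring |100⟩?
1/2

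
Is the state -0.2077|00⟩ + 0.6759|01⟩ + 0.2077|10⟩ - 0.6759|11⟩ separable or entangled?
Separable

Writing the state as a|00⟩ + b|01⟩ + c|10⟩ + d|11⟩, it is a product state iff ad − bc = 0.
Here (a, b, c, d) = (-0.2077, 0.6759, 0.2077, -0.6759): ad − bc = (-0.2077)(-0.6759) − (0.6759)(0.2077) = 0, so the state is separable.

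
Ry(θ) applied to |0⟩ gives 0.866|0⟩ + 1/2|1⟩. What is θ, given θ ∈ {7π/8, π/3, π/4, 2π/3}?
π/3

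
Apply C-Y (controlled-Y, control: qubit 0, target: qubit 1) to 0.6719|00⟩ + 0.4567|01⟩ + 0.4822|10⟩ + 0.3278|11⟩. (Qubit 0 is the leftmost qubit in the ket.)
0.6719|00⟩ + 0.4567|01⟩ - 0.3278i|10⟩ + 0.4822i|11⟩

C-Y leaves the control-|0⟩ kets |00⟩, |01⟩ unchanged and applies Y to qubit 1 on the control-|1⟩ pair (|10⟩, |11⟩).
Y = [[0, -i], [i, 0]].
With a = amp(|10⟩) = 0.4822 and b = amp(|11⟩) = 0.3278:
new amp(|10⟩) = (-i)·b = -0.3278i
new amp(|11⟩) = (i)·a = 0.4822i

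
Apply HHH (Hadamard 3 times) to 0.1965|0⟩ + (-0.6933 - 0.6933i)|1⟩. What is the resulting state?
(-0.3513 - 0.4902i)|0⟩ + (0.6292 + 0.4902i)|1⟩

H² = I, so H^3 = H: a single Hadamard. With (a, b) = (0.1965, (-0.6933 - 0.6933i)), H gives ((a + b)/√2, (a − b)/√2) = ((-0.3513 - 0.4902i), (0.6292 + 0.4902i)).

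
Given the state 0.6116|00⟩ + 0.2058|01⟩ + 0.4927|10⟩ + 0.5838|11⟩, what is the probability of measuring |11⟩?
0.3408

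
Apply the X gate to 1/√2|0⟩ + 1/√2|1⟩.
1/√2|0⟩ + 1/√2|1⟩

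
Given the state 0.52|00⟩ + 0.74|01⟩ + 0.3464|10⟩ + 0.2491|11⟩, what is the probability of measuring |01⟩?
0.5476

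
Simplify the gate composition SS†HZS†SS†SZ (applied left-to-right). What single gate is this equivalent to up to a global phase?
H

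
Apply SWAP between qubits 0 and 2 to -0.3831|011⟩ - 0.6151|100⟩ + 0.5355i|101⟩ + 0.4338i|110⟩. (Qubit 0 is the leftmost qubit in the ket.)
-0.6151|001⟩ + 0.4338i|011⟩ + 0.5355i|101⟩ - 0.3831|110⟩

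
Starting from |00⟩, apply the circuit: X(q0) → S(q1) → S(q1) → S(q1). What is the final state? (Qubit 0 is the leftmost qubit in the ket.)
|10⟩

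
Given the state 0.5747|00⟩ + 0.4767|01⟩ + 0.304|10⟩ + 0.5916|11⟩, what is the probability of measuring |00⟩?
0.3303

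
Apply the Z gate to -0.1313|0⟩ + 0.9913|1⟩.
-0.1313|0⟩ - 0.9913|1⟩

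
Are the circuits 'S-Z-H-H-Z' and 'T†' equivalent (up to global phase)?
No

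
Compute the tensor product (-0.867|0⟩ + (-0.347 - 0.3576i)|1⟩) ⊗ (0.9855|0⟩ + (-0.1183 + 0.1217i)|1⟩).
-0.8544|00⟩ + (0.1026 - 0.1055i)|01⟩ + (-0.342 - 0.3524i)|10⟩ + (0.08457 + 0.00007418i)|11⟩

amp(|b₁b₂…⟩) = product of the factor amplitudes for bits b₁, b₂, …; only kets whose every factor amplitude is nonzero survive.
|00⟩: (-0.867)(0.9855) = -0.8544
|01⟩: (-0.867)(-0.1183 + 0.1217i) = (0.1026 - 0.1055i)
|10⟩: (-0.347 - 0.3576i)(0.9855) = (-0.342 - 0.3524i)
|11⟩: (-0.347 - 0.3576i)(-0.1183 + 0.1217i) = (0.08457 + 0.00007418i)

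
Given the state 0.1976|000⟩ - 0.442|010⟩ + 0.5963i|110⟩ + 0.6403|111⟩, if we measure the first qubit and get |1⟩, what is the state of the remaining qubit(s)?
0.6815i|10⟩ + 0.7318|11⟩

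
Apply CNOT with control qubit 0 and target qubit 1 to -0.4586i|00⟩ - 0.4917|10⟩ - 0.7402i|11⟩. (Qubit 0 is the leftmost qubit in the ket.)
-0.4586i|00⟩ - 0.7402i|10⟩ - 0.4917|11⟩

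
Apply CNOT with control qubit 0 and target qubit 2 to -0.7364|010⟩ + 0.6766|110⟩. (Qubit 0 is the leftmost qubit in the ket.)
-0.7364|010⟩ + 0.6766|111⟩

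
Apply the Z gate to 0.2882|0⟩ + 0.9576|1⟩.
0.2882|0⟩ - 0.9576|1⟩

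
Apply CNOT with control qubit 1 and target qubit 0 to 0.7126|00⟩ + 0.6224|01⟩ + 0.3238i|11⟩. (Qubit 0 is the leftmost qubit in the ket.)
0.7126|00⟩ + 0.3238i|01⟩ + 0.6224|11⟩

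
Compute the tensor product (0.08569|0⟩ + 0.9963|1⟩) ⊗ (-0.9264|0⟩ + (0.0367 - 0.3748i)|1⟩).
-0.07938|00⟩ + (0.003145 - 0.03212i)|01⟩ - 0.923|10⟩ + (0.03656 - 0.3734i)|11⟩

amp(|b₁b₂…⟩) = product of the factor amplitudes for bits b₁, b₂, …; only kets whose every factor amplitude is nonzero survive.
|00⟩: (0.08569)(-0.9264) = -0.07938
|01⟩: (0.08569)(0.0367 - 0.3748i) = (0.003145 - 0.03212i)
|10⟩: (0.9963)(-0.9264) = -0.923
|11⟩: (0.9963)(0.0367 - 0.3748i) = (0.03656 - 0.3734i)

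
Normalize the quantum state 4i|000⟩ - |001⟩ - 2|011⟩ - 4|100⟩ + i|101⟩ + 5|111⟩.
0.504i|000⟩ - 0.126|001⟩ - 0.252|011⟩ - 0.504|100⟩ + 0.126i|101⟩ + 0.6299|111⟩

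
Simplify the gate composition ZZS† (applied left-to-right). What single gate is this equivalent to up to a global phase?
S†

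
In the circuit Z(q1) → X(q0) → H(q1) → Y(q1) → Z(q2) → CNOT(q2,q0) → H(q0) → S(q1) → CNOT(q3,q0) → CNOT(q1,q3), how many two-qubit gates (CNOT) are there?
3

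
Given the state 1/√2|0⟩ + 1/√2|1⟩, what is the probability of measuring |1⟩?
1/2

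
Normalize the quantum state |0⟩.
|0⟩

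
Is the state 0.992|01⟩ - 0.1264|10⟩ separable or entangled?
Entangled

Writing the state as a|00⟩ + b|01⟩ + c|10⟩ + d|11⟩, it is a product state iff ad − bc = 0.
Here (a, b, c, d) = (0, 0.992, -0.1264, 0): ad − bc = (0)(0) − (0.992)(-0.1264) = 0.1254 ≠ 0, so the state is entangled.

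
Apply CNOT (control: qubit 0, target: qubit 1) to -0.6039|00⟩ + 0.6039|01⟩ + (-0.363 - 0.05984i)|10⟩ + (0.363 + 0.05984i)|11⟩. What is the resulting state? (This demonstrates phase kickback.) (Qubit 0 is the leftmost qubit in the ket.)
-0.6039|00⟩ + 0.6039|01⟩ + (0.363 + 0.05984i)|10⟩ + (-0.363 - 0.05984i)|11⟩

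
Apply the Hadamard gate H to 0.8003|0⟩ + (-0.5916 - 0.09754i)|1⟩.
(0.1476 - 0.06897i)|0⟩ + (0.9842 + 0.06897i)|1⟩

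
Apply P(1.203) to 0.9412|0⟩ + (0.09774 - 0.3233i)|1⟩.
0.9412|0⟩ + (0.3368 - 0.02504i)|1⟩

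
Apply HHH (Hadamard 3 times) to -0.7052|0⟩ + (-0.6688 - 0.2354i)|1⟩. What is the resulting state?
(-0.9716 - 0.1665i)|0⟩ + (-0.02574 + 0.1665i)|1⟩

H² = I, so H^3 = H: a single Hadamard. With (a, b) = (-0.7052, (-0.6688 - 0.2354i)), H gives ((a + b)/√2, (a − b)/√2) = ((-0.9716 - 0.1665i), (-0.02574 + 0.1665i)).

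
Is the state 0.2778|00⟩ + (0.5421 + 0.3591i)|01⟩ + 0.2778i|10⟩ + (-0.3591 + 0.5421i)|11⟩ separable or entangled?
Separable

Writing the state as a|00⟩ + b|01⟩ + c|10⟩ + d|11⟩, it is a product state iff ad − bc = 0.
Here (a, b, c, d) = (0.2778, (0.5421 + 0.3591i), 0.2778i, (-0.3591 + 0.5421i)): ad − bc = (0.2778)(-0.3591 + 0.5421i) − (0.5421 + 0.3591i)(0.2778i) = 0, so the state is separable.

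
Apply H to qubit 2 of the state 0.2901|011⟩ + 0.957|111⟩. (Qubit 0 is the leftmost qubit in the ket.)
0.2051|010⟩ - 0.2051|011⟩ + 0.6767|110⟩ - 0.6767|111⟩

H on qubit 2 mixes each pair of kets that differ only in qubit 2: amplitudes (a, b) of (|…0…⟩, |…1…⟩) become ((a + b)/√2, (a − b)/√2). Kets absent from the input have amplitude 0.
(|010⟩, |011⟩): (a, b) = (0, 0.2901) → (0.2051, -0.2051)
(|110⟩, |111⟩): (a, b) = (0, 0.957) → (0.6767, -0.6767)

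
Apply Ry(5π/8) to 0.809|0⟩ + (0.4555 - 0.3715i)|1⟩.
(0.07072 + 0.3089i)|0⟩ + (0.9257 - 0.2064i)|1⟩

Ry(5π/8) = [[cos(θ/2), −sin(θ/2)], [sin(θ/2), cos(θ/2)]]; θ = 5π/8, cos(θ/2) ≈ 0.55557, sin(θ/2) ≈ 0.83147.
With a = amp(|0⟩) = 0.809 and b = amp(|1⟩) = (0.4555 - 0.3715i):
new amp(|0⟩) = (0.55557)·a + (-0.83147)·b = (0.07072 + 0.3089i)
new amp(|1⟩) = (0.83147)·a + (0.55557)·b = (0.9257 - 0.2064i)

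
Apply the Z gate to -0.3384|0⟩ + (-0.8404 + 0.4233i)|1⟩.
-0.3384|0⟩ + (0.8404 - 0.4233i)|1⟩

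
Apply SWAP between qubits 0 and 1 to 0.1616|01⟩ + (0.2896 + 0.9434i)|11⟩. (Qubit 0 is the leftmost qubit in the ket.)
0.1616|10⟩ + (0.2896 + 0.9434i)|11⟩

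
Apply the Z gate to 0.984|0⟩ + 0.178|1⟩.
0.984|0⟩ - 0.178|1⟩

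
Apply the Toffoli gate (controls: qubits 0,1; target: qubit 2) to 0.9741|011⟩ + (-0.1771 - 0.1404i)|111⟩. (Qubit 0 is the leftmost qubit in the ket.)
0.9741|011⟩ + (-0.1771 - 0.1404i)|110⟩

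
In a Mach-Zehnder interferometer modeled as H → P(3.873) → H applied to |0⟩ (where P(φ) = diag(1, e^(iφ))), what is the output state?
(0.1279 - 0.334i)|0⟩ + (0.8721 + 0.334i)|1⟩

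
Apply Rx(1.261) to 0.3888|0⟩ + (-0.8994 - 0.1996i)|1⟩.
(0.1964 + 0.5302i)|0⟩ + (-0.7265 - 0.3904i)|1⟩

Rx(1.261) = [[cos(θ/2), −i·sin(θ/2)], [−i·sin(θ/2), cos(θ/2)]]; θ = 1.261, cos(θ/2) ≈ 0.807733, sin(θ/2) ≈ 0.589549.
With a = amp(|0⟩) = 0.3888 and b = amp(|1⟩) = (-0.8994 - 0.1996i):
new amp(|0⟩) = (0.807733)·a + (-0.589549i)·b = (0.1964 + 0.5302i)
new amp(|1⟩) = (-0.589549i)·a + (0.807733)·b = (-0.7265 - 0.3904i)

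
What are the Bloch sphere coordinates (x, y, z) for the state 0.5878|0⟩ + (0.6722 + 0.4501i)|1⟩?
(0.7902, 0.5291, -0.3089)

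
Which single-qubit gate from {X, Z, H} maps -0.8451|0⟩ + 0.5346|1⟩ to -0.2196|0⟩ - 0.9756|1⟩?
H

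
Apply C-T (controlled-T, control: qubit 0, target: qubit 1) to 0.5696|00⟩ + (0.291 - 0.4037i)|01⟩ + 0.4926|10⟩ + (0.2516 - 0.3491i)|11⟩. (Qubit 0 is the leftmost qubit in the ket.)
0.5696|00⟩ + (0.291 - 0.4037i)|01⟩ + 0.4926|10⟩ + (0.4248 - 0.06894i)|11⟩

C-T leaves the control-|0⟩ kets |00⟩, |01⟩ unchanged and applies T to qubit 1 on the control-|1⟩ pair (|10⟩, |11⟩).
T = [[1, 0], [0, (1/√2 + (1/√2)i)]].
With a = amp(|10⟩) = 0.4926 and b = amp(|11⟩) = (0.2516 - 0.3491i):
new amp(|10⟩) = (1)·a = 0.4926
new amp(|11⟩) = (1/√2 + (1/√2)i)·b = (0.4248 - 0.06894i)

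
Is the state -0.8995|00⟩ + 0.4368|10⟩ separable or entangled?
Separable

Writing the state as a|00⟩ + b|01⟩ + c|10⟩ + d|11⟩, it is a product state iff ad − bc = 0.
Here (a, b, c, d) = (-0.8995, 0, 0.4368, 0): ad − bc = (-0.8995)(0) − (0)(0.4368) = 0, so the state is separable.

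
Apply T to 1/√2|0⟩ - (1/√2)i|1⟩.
1/√2|0⟩ + (1/2 - (1/2)i)|1⟩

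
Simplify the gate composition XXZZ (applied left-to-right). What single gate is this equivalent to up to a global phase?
I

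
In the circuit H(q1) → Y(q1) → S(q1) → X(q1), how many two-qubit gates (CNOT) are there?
0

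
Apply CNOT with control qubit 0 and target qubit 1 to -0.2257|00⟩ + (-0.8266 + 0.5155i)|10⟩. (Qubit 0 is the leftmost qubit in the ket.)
-0.2257|00⟩ + (-0.8266 + 0.5155i)|11⟩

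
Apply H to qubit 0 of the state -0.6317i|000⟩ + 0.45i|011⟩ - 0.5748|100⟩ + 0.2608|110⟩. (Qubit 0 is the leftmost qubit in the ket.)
(-0.4064 - 0.4467i)|000⟩ + 0.1844|010⟩ + 0.3182i|011⟩ + (0.4064 - 0.4467i)|100⟩ - 0.1844|110⟩ + 0.3182i|111⟩

H on qubit 0 mixes each pair of kets that differ only in qubit 0: amplitudes (a, b) of (|…0…⟩, |…1…⟩) become ((a + b)/√2, (a − b)/√2). Kets absent from the input have amplitude 0.
(|000⟩, |100⟩): (a, b) = (-0.6317i, -0.5748) → ((-0.4064 - 0.4467i), (0.4064 - 0.4467i))
(|010⟩, |110⟩): (a, b) = (0, 0.2608) → (0.1844, -0.1844)
(|011⟩, |111⟩): (a, b) = (0.45i, 0) → (0.3182i, 0.3182i)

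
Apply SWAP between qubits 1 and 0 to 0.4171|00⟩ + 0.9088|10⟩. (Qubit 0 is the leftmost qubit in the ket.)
0.4171|00⟩ + 0.9088|01⟩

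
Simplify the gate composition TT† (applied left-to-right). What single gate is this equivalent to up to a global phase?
I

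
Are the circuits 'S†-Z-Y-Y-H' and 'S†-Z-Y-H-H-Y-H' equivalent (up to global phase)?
Yes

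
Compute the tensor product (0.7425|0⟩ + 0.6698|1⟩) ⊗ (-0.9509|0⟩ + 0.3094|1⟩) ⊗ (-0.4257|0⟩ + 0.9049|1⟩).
0.3006|000⟩ - 0.6389|001⟩ - 0.0978|010⟩ + 0.2079|011⟩ + 0.2711|100⟩ - 0.5763|101⟩ - 0.08822|110⟩ + 0.1875|111⟩

amp(|b₁b₂…⟩) = product of the factor amplitudes for bits b₁, b₂, …; only kets whose every factor amplitude is nonzero survive.
|000⟩: (0.7425)(-0.9509)(-0.4257) = 0.3006
|001⟩: (0.7425)(-0.9509)(0.9049) = -0.6389
|010⟩: (0.7425)(0.3094)(-0.4257) = -0.0978
|011⟩: (0.7425)(0.3094)(0.9049) = 0.2079
|100⟩: (0.6698)(-0.9509)(-0.4257) = 0.2711
|101⟩: (0.6698)(-0.9509)(0.9049) = -0.5763
|110⟩: (0.6698)(0.3094)(-0.4257) = -0.08822
|111⟩: (0.6698)(0.3094)(0.9049) = 0.1875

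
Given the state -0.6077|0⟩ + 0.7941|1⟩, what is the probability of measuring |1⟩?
0.6306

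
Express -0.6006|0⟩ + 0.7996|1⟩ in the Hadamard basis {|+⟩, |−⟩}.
0.1407|+⟩ - 0.9901|−⟩

With |ψ⟩ = α|0⟩ + β|1⟩, the Hadamard-basis coefficients are ⟨+|ψ⟩ = (α + β)/√2 and ⟨−|ψ⟩ = (α − β)/√2.
Here α = -0.6006, β = 0.7996: (α + β)/√2 = 0.1407, (α − β)/√2 = -0.9901.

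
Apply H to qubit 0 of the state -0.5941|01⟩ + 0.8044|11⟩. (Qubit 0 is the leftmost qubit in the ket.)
0.1487|01⟩ - 0.9889|11⟩

H on qubit 0 mixes each pair of kets that differ only in qubit 0: amplitudes (a, b) of (|…0…⟩, |…1…⟩) become ((a + b)/√2, (a − b)/√2). Kets absent from the input have amplitude 0.
(|01⟩, |11⟩): (a, b) = (-0.5941, 0.8044) → (0.1487, -0.9889)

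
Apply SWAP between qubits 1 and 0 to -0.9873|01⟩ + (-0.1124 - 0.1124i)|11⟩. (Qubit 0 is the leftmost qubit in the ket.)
-0.9873|10⟩ + (-0.1124 - 0.1124i)|11⟩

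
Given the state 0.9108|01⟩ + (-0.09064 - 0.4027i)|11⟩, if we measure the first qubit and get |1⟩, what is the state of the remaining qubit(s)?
(-0.2196 - 0.9756i)|1⟩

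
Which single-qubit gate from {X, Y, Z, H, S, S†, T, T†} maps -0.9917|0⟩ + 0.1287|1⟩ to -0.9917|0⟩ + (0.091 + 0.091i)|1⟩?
T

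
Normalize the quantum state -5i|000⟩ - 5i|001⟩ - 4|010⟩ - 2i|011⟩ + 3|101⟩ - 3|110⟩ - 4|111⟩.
-0.4903i|000⟩ - 0.4903i|001⟩ - 0.3922|010⟩ - 0.1961i|011⟩ + 0.2942|101⟩ - 0.2942|110⟩ - 0.3922|111⟩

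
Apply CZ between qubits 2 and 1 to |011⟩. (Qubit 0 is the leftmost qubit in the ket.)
-|011⟩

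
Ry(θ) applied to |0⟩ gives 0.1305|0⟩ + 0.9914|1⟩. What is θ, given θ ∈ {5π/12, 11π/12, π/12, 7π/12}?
11π/12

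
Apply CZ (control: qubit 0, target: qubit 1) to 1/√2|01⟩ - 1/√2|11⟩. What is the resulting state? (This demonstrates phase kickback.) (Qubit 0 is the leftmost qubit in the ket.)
1/√2|01⟩ + 1/√2|11⟩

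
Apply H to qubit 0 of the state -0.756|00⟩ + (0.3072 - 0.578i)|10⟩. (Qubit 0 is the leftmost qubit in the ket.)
(-0.3173 - 0.4087i)|00⟩ + (-0.7518 + 0.4087i)|10⟩

H on qubit 0 mixes each pair of kets that differ only in qubit 0: amplitudes (a, b) of (|…0…⟩, |…1…⟩) become ((a + b)/√2, (a − b)/√2). Kets absent from the input have amplitude 0.
(|00⟩, |10⟩): (a, b) = (-0.756, (0.3072 - 0.578i)) → ((-0.3173 - 0.4087i), (-0.7518 + 0.4087i))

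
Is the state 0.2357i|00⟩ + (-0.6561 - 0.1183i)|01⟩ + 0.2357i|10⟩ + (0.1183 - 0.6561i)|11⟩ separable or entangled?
Entangled

Writing the state as a|00⟩ + b|01⟩ + c|10⟩ + d|11⟩, it is a product state iff ad − bc = 0.
Here (a, b, c, d) = (0.2357i, (-0.6561 - 0.1183i), 0.2357i, (0.1183 - 0.6561i)): ad − bc = (0.2357i)(0.1183 - 0.6561i) − (-0.6561 - 0.1183i)(0.2357i) = (0.1268 + 0.1825i) ≠ 0, so the state is entangled.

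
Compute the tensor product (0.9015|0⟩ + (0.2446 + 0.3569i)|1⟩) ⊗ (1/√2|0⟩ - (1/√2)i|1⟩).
0.6375|00⟩ - 0.6375i|01⟩ + (0.173 + 0.2524i)|10⟩ + (0.2524 - 0.173i)|11⟩

amp(|b₁b₂…⟩) = product of the factor amplitudes for bits b₁, b₂, …; only kets whose every factor amplitude is nonzero survive.
|00⟩: (0.9015)(1/√2) = 0.6375
|01⟩: (0.9015)(-(1/√2)i) = -0.6375i
|10⟩: (0.2446 + 0.3569i)(1/√2) = (0.173 + 0.2524i)
|11⟩: (0.2446 + 0.3569i)(-(1/√2)i) = (0.2524 - 0.173i)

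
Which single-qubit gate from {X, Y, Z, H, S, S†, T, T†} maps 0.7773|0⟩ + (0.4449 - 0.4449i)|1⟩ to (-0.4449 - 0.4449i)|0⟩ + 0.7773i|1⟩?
Y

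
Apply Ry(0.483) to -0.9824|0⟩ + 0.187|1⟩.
-0.9986|0⟩ - 0.05338|1⟩

Ry(0.483) = [[cos(θ/2), −sin(θ/2)], [sin(θ/2), cos(θ/2)]]; θ = 0.483, cos(θ/2) ≈ 0.97098, sin(θ/2) ≈ 0.239159.
With a = amp(|0⟩) = -0.9824 and b = amp(|1⟩) = 0.187:
new amp(|0⟩) = (0.97098)·a + (-0.239159)·b = -0.9986
new amp(|1⟩) = (0.239159)·a + (0.97098)·b = -0.05338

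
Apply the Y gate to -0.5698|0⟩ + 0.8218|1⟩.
-0.8218i|0⟩ - 0.5698i|1⟩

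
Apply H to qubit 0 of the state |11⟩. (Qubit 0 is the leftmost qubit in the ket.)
1/√2|01⟩ - 1/√2|11⟩

H on qubit 0 mixes each pair of kets that differ only in qubit 0: amplitudes (a, b) of (|…0…⟩, |…1…⟩) become ((a + b)/√2, (a − b)/√2). Kets absent from the input have amplitude 0.
(|01⟩, |11⟩): (a, b) = (0, 1) → (1/√2, -1/√2)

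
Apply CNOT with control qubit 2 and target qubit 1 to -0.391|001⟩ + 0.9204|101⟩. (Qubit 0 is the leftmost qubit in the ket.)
-0.391|011⟩ + 0.9204|111⟩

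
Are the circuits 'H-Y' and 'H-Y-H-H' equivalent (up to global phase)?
Yes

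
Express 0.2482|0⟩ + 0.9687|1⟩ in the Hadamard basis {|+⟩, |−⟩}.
0.8605|+⟩ - 0.5095|−⟩

With |ψ⟩ = α|0⟩ + β|1⟩, the Hadamard-basis coefficients are ⟨+|ψ⟩ = (α + β)/√2 and ⟨−|ψ⟩ = (α − β)/√2.
Here α = 0.2482, β = 0.9687: (α + β)/√2 = 0.8605, (α − β)/√2 = -0.5095.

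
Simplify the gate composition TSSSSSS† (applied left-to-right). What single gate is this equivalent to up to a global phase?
T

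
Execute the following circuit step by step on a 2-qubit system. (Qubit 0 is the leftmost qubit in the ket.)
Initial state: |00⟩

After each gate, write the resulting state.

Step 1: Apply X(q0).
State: |10⟩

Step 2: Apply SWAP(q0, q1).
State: |01⟩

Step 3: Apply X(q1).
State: |00⟩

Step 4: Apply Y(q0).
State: i|10⟩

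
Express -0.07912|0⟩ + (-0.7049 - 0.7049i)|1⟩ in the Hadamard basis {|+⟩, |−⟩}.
(-0.5544 - 0.4984i)|+⟩ + (0.4425 + 0.4984i)|−⟩

With |ψ⟩ = α|0⟩ + β|1⟩, the Hadamard-basis coefficients are ⟨+|ψ⟩ = (α + β)/√2 and ⟨−|ψ⟩ = (α − β)/√2.
Here α = -0.07912, β = (-0.7049 - 0.7049i): (α + β)/√2 = (-0.5544 - 0.4984i), (α − β)/√2 = (0.4425 + 0.4984i).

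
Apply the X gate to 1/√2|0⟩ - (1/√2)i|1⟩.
-(1/√2)i|0⟩ + 1/√2|1⟩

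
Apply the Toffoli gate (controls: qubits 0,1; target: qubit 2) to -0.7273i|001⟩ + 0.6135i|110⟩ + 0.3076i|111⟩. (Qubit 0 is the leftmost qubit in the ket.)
-0.7273i|001⟩ + 0.3076i|110⟩ + 0.6135i|111⟩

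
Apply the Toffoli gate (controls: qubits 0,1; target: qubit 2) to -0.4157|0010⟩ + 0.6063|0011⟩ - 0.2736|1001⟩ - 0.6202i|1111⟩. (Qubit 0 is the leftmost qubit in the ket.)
-0.4157|0010⟩ + 0.6063|0011⟩ - 0.2736|1001⟩ - 0.6202i|1101⟩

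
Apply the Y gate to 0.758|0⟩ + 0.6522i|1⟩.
0.6522|0⟩ + 0.758i|1⟩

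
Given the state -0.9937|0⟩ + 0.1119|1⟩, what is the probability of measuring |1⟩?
0.01252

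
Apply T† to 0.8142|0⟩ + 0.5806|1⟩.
0.8142|0⟩ + (0.4105 - 0.4105i)|1⟩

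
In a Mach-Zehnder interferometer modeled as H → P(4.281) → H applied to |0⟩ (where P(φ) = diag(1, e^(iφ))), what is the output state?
(0.2909 - 0.4542i)|0⟩ + (0.7091 + 0.4542i)|1⟩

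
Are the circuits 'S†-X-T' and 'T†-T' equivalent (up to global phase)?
No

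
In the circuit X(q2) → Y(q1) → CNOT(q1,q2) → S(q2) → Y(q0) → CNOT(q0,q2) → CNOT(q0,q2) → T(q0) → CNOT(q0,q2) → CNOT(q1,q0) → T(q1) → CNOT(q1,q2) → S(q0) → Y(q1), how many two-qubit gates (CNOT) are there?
6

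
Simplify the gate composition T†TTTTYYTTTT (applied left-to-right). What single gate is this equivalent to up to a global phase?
T†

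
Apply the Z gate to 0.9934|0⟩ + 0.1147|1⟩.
0.9934|0⟩ - 0.1147|1⟩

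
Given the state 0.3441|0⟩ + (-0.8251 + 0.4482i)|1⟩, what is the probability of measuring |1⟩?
0.8817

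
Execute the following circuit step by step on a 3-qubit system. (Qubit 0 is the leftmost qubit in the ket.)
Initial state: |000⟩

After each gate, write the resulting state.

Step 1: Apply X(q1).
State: |010⟩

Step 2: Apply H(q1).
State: 1/√2|000⟩ - 1/√2|010⟩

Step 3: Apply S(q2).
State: 1/√2|000⟩ - 1/√2|010⟩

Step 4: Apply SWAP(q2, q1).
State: 1/√2|000⟩ - 1/√2|001⟩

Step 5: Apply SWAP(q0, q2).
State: 1/√2|000⟩ - 1/√2|100⟩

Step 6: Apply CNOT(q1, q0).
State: 1/√2|000⟩ - 1/√2|100⟩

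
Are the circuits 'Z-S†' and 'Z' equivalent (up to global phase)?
No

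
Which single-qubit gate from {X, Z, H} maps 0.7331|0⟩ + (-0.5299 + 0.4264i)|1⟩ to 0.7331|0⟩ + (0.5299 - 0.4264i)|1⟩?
Z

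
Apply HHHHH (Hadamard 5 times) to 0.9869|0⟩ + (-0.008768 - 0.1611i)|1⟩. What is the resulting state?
(0.6916 - 0.1139i)|0⟩ + (0.704 + 0.1139i)|1⟩

H² = I, so H^5 = H: a single Hadamard. With (a, b) = (0.9869, (-0.008768 - 0.1611i)), H gives ((a + b)/√2, (a − b)/√2) = ((0.6916 - 0.1139i), (0.704 + 0.1139i)).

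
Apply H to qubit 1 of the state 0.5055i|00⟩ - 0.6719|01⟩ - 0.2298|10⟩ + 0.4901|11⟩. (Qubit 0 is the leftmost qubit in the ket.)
(-0.4751 + 0.3574i)|00⟩ + (0.4751 + 0.3574i)|01⟩ + 0.1841|10⟩ - 0.509|11⟩

H on qubit 1 mixes each pair of kets that differ only in qubit 1: amplitudes (a, b) of (|…0…⟩, |…1…⟩) become ((a + b)/√2, (a − b)/√2). Kets absent from the input have amplitude 0.
(|00⟩, |01⟩): (a, b) = (0.5055i, -0.6719) → ((-0.4751 + 0.3574i), (0.4751 + 0.3574i))
(|10⟩, |11⟩): (a, b) = (-0.2298, 0.4901) → (0.1841, -0.509)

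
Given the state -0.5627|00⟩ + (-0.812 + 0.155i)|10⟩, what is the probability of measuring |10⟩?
0.6834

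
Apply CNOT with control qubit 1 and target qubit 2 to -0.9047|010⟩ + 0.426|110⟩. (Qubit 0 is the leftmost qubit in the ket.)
-0.9047|011⟩ + 0.426|111⟩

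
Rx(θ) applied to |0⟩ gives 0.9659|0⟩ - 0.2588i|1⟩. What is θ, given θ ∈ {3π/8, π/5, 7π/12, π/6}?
π/6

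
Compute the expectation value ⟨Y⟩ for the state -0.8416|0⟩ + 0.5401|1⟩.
0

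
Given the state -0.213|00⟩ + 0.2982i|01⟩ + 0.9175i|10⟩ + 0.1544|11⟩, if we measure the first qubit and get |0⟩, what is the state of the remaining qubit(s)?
-0.5812|0⟩ + 0.8137i|1⟩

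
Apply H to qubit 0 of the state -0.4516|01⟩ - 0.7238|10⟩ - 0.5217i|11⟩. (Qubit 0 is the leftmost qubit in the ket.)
-0.5118|00⟩ + (-0.3193 - 0.3689i)|01⟩ + 0.5118|10⟩ + (-0.3193 + 0.3689i)|11⟩

H on qubit 0 mixes each pair of kets that differ only in qubit 0: amplitudes (a, b) of (|…0…⟩, |…1…⟩) become ((a + b)/√2, (a − b)/√2). Kets absent from the input have amplitude 0.
(|00⟩, |10⟩): (a, b) = (0, -0.7238) → (-0.5118, 0.5118)
(|01⟩, |11⟩): (a, b) = (-0.4516, -0.5217i) → ((-0.3193 - 0.3689i), (-0.3193 + 0.3689i))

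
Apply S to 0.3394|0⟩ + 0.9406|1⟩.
0.3394|0⟩ + 0.9406i|1⟩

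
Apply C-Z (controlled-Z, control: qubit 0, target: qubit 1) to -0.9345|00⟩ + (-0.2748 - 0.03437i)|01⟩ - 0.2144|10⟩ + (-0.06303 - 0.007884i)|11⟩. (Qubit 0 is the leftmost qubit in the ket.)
-0.9345|00⟩ + (-0.2748 - 0.03437i)|01⟩ - 0.2144|10⟩ + (0.06303 + 0.007884i)|11⟩

C-Z leaves the control-|0⟩ kets |00⟩, |01⟩ unchanged and applies Z to qubit 1 on the control-|1⟩ pair (|10⟩, |11⟩).
Z = [[1, 0], [0, -1]].
With a = amp(|10⟩) = -0.2144 and b = amp(|11⟩) = (-0.06303 - 0.007884i):
new amp(|10⟩) = (1)·a = -0.2144
new amp(|11⟩) = (-1)·b = (0.06303 + 0.007884i)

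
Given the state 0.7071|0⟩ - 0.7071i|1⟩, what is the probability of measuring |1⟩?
0.5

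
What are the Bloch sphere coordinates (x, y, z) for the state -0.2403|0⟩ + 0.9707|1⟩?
(-0.4665, 0, -0.8845)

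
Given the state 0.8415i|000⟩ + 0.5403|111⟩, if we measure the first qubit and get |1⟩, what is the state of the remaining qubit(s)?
|11⟩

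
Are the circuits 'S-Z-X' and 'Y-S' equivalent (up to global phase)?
No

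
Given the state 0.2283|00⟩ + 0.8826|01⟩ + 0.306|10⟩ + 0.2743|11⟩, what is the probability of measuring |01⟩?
0.779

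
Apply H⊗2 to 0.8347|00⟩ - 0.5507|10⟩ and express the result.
0.142|00⟩ + 0.142|01⟩ + 0.6927|10⟩ + 0.6927|11⟩

H⊗2 gives amp(|y⟩) = (1/2) Σ_x (−1)^(x·y) amp(|x⟩), where x·y is the number of positions in which both x and y have a 1.
|00⟩: (0.8347 - 0.5507)/2 = 0.142
|01⟩: (0.8347 - 0.5507)/2 = 0.142
|10⟩: (0.8347 + 0.5507)/2 = 0.6927
|11⟩: (0.8347 + 0.5507)/2 = 0.6927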